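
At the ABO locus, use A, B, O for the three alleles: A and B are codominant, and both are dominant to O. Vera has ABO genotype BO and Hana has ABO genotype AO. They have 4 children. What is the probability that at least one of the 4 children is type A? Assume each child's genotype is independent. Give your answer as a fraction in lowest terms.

175/256

ABO cross BO × AO → 1/4 O, 1/4 A, 1/4 B, 1/4 AB.
So P(type A) = 1/4 per child.
P(none) = (3/4)^4 = 81/256; P(at least one) = 1 − 81/256 = 175/256.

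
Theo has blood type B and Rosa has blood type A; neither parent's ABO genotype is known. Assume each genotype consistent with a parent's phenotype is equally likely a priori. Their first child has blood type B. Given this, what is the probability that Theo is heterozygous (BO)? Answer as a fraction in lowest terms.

Possible genotypes: Theo ∈ {BB, BO}; Rosa ∈ {AA, AO}.
Weight each parental genotype pair by prior × P(type-B child):
  BB × AO: posterior weight 2/3.
  BO × AO: posterior weight 1/3.
Sum the posterior weight over pairs where Theo is BO: 1/3.

1/3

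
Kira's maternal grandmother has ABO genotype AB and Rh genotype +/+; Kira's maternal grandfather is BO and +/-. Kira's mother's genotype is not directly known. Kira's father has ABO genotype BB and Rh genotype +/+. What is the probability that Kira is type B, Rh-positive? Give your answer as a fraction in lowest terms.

3/4

Kira's mother's ABO genotype from AB × BO: 1/4 AB, 1/4 AO, 1/4 BB, 1/4 BO.
Crossing each possibility with the father BB and summing P(type B): 1/4·1/2 + 1/4·1/2 + 1/4·1 + 1/4·1 = 3/4.
Similarly for Rh via the mother's Rh distribution: P(Rh+) = 1.
Independent loci: 3/4 × 1 = 3/4.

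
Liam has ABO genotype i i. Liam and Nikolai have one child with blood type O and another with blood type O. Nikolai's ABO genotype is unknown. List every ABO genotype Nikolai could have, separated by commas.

For each candidate genotype of Nikolai, check whether crossing it with i i can produce every observed child phenotype.
  I^A I^A → possible child types {A} ✗
  I^A I^B → possible child types {A, B} ✗
  I^A i → possible child types {O, A} ✓
  I^B I^B → possible child types {B} ✗
  I^B i → possible child types {O, B} ✓
  i i → possible child types {O} ✓

I^A i, I^B i, i i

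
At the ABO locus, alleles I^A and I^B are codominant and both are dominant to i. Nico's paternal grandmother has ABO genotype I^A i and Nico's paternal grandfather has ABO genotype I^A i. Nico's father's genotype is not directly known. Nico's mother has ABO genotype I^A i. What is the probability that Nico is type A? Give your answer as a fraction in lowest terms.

Nico's father's ABO genotype from I^A i × I^A i: 1/4 I^A I^A, 1/2 I^A i, 1/4 i i.
Crossing each possibility with the mother I^A i and summing P(type A): 1/4·1 + 1/2·3/4 + 1/4·1/2 = 3/4.

3/4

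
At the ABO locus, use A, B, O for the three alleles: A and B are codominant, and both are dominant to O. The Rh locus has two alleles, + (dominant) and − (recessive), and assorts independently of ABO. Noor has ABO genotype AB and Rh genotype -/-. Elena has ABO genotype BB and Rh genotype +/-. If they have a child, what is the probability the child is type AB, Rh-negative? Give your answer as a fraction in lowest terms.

ABO cross AB × BB → offspring phenotypes: 1/2 B, 1/2 AB.
Rh cross -/- × +/- → 1/2 Rh+, 1/2 Rh-.
Independent loci: P(type AB, Rh-negative) = 1/2 × 1/2 = 1/4.

1/4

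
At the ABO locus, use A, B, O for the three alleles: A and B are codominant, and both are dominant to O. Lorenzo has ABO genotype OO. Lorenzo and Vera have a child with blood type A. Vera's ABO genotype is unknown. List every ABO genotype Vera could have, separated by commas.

AA, AB, AO

For each candidate genotype of Vera, check whether crossing it with OO can produce every observed child phenotype.
  AA → possible child types {A} ✓
  AB → possible child types {A, B} ✓
  AO → possible child types {O, A} ✓
  BB → possible child types {B} ✗
  BO → possible child types {O, B} ✗
  OO → possible child types {O} ✗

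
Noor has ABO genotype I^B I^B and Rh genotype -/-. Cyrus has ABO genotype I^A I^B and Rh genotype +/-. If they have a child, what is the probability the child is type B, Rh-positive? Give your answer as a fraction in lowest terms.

1/4

ABO cross I^B I^B × I^A I^B → offspring phenotypes: 1/2 B, 1/2 AB.
Rh cross -/- × +/- → 1/2 Rh+, 1/2 Rh-.
Independent loci: P(type B, Rh-positive) = 1/2 × 1/2 = 1/4.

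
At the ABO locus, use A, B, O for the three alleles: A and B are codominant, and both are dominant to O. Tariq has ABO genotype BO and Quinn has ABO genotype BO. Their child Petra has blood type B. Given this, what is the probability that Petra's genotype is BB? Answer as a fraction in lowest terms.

Cross BO × BO → 1/4 BB, 1/2 BO, 1/4 OO.
Type-B genotypes among offspring: BB (1/4), BO (1/2); total 3/4.
P(BB | type B) = (1/4) / (3/4) = 1/3.

1/3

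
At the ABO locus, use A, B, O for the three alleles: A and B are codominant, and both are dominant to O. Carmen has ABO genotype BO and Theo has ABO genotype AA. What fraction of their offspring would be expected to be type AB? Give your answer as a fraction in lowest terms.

ABO cross BO × AA → offspring phenotypes: 1/2 A, 1/2 AB.
So P(type AB) = 1/2.

1/2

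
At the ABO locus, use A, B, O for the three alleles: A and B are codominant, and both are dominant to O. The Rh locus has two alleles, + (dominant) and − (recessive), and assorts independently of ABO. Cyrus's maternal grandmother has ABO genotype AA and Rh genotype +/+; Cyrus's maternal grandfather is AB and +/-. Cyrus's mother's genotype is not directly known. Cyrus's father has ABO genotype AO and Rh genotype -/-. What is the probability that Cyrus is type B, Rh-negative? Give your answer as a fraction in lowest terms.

Cyrus's mother's ABO genotype from AA × AB: 1/2 AA, 1/2 AB.
Crossing each possibility with the father AO and summing P(type B): 1/2·0 + 1/2·1/4 = 1/8.
Similarly for Rh via the mother's Rh distribution: P(Rh-) = 1/4.
Independent loci: 1/8 × 1/4 = 1/32.

1/32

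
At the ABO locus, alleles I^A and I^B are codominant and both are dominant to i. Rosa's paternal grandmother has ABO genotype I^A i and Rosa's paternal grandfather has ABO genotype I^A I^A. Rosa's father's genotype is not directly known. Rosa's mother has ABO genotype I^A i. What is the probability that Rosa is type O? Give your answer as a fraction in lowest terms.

1/8

Rosa's father's ABO genotype from I^A i × I^A I^A: 1/2 I^A I^A, 1/2 I^A i.
Crossing each possibility with the mother I^A i and summing P(type O): 1/2·0 + 1/2·1/4 = 1/8.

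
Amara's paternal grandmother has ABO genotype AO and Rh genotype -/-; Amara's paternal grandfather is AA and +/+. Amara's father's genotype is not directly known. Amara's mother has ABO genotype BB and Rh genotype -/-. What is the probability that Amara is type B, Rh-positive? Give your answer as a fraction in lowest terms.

Amara's father's ABO genotype from AO × AA: 1/2 AA, 1/2 AO.
Crossing each possibility with the mother BB and summing P(type B): 1/2·0 + 1/2·1/2 = 1/4.
Similarly for Rh via the father's Rh distribution: P(Rh+) = 1/2.
Independent loci: 1/4 × 1/2 = 1/8.

1/8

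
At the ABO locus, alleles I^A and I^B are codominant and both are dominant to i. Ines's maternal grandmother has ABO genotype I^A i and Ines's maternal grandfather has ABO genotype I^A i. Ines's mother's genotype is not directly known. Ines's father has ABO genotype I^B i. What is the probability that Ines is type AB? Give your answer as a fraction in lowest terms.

1/4

Ines's mother's ABO genotype from I^A i × I^A i: 1/4 I^A I^A, 1/2 I^A i, 1/4 i i.
Crossing each possibility with the father I^B i and summing P(type AB): 1/4·1/2 + 1/2·1/4 + 1/4·0 = 1/4.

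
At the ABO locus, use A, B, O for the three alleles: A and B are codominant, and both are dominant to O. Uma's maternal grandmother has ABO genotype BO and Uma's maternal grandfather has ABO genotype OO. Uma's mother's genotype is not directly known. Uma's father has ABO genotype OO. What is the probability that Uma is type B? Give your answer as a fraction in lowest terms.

1/4

Uma's mother's ABO genotype from BO × OO: 1/2 BO, 1/2 OO.
Crossing each possibility with the father OO and summing P(type B): 1/2·1/2 + 1/2·0 = 1/4.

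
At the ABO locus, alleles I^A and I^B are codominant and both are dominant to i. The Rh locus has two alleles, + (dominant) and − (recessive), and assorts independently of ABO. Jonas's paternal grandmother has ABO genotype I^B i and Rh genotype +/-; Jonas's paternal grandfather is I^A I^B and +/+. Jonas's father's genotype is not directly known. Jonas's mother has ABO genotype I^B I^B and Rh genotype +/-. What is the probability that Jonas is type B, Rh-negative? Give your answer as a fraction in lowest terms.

Jonas's father's ABO genotype from I^B i × I^A I^B: 1/4 I^A I^B, 1/4 I^A i, 1/4 I^B I^B, 1/4 I^B i.
Crossing each possibility with the mother I^B I^B and summing P(type B): 1/4·1/2 + 1/4·1/2 + 1/4·1 + 1/4·1 = 3/4.
Similarly for Rh via the father's Rh distribution: P(Rh-) = 1/8.
Independent loci: 3/4 × 1/8 = 3/32.

3/32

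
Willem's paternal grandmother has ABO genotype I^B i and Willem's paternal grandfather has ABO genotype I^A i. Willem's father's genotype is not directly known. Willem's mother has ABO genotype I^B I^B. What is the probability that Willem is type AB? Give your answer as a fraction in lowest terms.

1/4

Willem's father's ABO genotype from I^B i × I^A i: 1/4 I^A I^B, 1/4 I^A i, 1/4 I^B i, 1/4 i i.
Crossing each possibility with the mother I^B I^B and summing P(type AB): 1/4·1/2 + 1/4·1/2 + 1/4·0 + 1/4·0 = 1/4.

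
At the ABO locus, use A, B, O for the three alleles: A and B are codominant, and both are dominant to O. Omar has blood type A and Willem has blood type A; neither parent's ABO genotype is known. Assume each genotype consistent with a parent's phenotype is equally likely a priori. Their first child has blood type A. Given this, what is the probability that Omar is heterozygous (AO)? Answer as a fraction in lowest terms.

Possible genotypes: Omar ∈ {AA, AO}; Willem ∈ {AA, AO}.
Weight each parental genotype pair by prior × P(type-A child):
  AA × AA: posterior weight 4/15.
  AA × AO: posterior weight 4/15.
  AO × AA: posterior weight 4/15.
  AO × AO: posterior weight 1/5.
Sum the posterior weight over pairs where Omar is AO: 7/15.

7/15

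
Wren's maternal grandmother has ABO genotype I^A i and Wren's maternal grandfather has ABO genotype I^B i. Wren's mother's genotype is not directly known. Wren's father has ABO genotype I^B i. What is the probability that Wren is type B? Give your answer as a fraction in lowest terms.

Wren's mother's ABO genotype from I^A i × I^B i: 1/4 I^A I^B, 1/4 I^A i, 1/4 I^B i, 1/4 i i.
Crossing each possibility with the father I^B i and summing P(type B): 1/4·1/2 + 1/4·1/4 + 1/4·3/4 + 1/4·1/2 = 1/2.

1/2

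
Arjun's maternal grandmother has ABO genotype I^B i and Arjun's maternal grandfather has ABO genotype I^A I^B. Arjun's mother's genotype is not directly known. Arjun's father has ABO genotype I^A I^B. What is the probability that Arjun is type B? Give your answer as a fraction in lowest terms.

3/8

Arjun's mother's ABO genotype from I^B i × I^A I^B: 1/4 I^A I^B, 1/4 I^A i, 1/4 I^B I^B, 1/4 I^B i.
Crossing each possibility with the father I^A I^B and summing P(type B): 1/4·1/4 + 1/4·1/4 + 1/4·1/2 + 1/4·1/2 = 3/8.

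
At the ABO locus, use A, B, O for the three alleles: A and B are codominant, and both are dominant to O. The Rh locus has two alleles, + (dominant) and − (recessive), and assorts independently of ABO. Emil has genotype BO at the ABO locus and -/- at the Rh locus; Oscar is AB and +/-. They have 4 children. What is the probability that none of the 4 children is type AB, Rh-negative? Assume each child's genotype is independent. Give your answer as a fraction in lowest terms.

ABO cross BO × AB → 1/4 A, 1/2 B, 1/4 AB.
Rh cross -/- × +/- → 1/2 Rh+, 1/2 Rh-; so P(type AB, Rh-negative) = 1/4 × 1/2 = 1/8 per child.
P(not type AB, Rh-negative) = 7/8 for one child; (7/8)^4 = 2401/4096.

2401/4096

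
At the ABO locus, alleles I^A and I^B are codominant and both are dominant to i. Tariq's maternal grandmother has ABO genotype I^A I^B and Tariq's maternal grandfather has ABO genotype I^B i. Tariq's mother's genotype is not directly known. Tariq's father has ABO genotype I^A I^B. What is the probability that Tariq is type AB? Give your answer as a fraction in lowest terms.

3/8

Tariq's mother's ABO genotype from I^A I^B × I^B i: 1/4 I^A I^B, 1/4 I^A i, 1/4 I^B I^B, 1/4 I^B i.
Crossing each possibility with the father I^A I^B and summing P(type AB): 1/4·1/2 + 1/4·1/4 + 1/4·1/2 + 1/4·1/4 = 3/8.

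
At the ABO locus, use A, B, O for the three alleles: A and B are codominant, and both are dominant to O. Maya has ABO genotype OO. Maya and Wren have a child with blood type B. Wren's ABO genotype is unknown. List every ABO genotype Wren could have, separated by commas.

For each candidate genotype of Wren, check whether crossing it with OO can produce every observed child phenotype.
  AA → possible child types {A} ✗
  AB → possible child types {A, B} ✓
  AO → possible child types {O, A} ✗
  BB → possible child types {B} ✓
  BO → possible child types {O, B} ✓
  OO → possible child types {O} ✗

AB, BB, BO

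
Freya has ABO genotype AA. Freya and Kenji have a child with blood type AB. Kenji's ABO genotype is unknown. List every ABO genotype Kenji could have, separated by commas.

For each candidate genotype of Kenji, check whether crossing it with AA can produce every observed child phenotype.
  AA → possible child types {A} ✗
  AB → possible child types {A, AB} ✓
  AO → possible child types {A} ✗
  BB → possible child types {AB} ✓
  BO → possible child types {A, AB} ✓
  OO → possible child types {A} ✗

AB, BB, BO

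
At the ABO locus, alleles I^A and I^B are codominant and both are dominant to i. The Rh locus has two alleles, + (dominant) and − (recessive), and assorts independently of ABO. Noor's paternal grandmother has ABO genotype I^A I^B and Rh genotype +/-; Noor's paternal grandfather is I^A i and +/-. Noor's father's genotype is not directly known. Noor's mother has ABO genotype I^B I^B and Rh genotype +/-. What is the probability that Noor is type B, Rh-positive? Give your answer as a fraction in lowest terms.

3/8

Noor's father's ABO genotype from I^A I^B × I^A i: 1/4 I^A I^A, 1/4 I^A I^B, 1/4 I^A i, 1/4 I^B i.
Crossing each possibility with the mother I^B I^B and summing P(type B): 1/4·0 + 1/4·1/2 + 1/4·1/2 + 1/4·1 = 1/2.
Similarly for Rh via the father's Rh distribution: P(Rh+) = 3/4.
Independent loci: 1/2 × 3/4 = 3/8.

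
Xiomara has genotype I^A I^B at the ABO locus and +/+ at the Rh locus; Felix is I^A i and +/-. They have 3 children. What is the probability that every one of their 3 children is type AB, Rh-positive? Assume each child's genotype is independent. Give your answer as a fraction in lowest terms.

1/64

ABO cross I^A I^B × I^A i → 1/2 A, 1/4 B, 1/4 AB.
Rh cross +/+ × +/- → 1 Rh+; so P(type AB, Rh-positive) = 1/4 × 1 = 1/4 per child.
All 3 independent: (1/4)^3 = 1/64.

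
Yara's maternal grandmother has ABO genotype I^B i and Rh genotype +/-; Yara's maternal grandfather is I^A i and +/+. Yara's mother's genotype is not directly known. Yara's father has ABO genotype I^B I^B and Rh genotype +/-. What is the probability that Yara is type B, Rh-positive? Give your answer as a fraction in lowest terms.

21/32

Yara's mother's ABO genotype from I^B i × I^A i: 1/4 I^A I^B, 1/4 I^A i, 1/4 I^B i, 1/4 i i.
Crossing each possibility with the father I^B I^B and summing P(type B): 1/4·1/2 + 1/4·1/2 + 1/4·1 + 1/4·1 = 3/4.
Similarly for Rh via the mother's Rh distribution: P(Rh+) = 7/8.
Independent loci: 3/4 × 7/8 = 21/32.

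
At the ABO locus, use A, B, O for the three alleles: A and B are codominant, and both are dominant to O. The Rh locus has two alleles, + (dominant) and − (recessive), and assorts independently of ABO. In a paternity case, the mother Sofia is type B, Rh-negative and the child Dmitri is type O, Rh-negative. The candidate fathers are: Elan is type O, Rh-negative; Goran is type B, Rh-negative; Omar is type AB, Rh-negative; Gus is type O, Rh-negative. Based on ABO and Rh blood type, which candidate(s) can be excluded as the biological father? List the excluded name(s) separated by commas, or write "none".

A candidate is excluded only if no genotype consistent with his phenotype could produce a type O, Rh-negative child with a type B, Rh-negative mother.
Omar (type AB, Rh-): no genotype consistent with that phenotype can produce a type-O Rh- child with a type-B mother.

Omar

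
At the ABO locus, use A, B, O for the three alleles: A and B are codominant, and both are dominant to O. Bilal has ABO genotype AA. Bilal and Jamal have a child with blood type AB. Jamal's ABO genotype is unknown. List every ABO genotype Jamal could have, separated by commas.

For each candidate genotype of Jamal, check whether crossing it with AA can produce every observed child phenotype.
  AA → possible child types {A} ✗
  AB → possible child types {A, AB} ✓
  AO → possible child types {A} ✗
  BB → possible child types {AB} ✓
  BO → possible child types {A, AB} ✓
  OO → possible child types {A} ✗

AB, BB, BO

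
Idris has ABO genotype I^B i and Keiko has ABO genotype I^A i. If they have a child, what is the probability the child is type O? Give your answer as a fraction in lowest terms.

ABO cross I^B i × I^A i → offspring phenotypes: 1/4 O, 1/4 A, 1/4 B, 1/4 AB.
So P(type O) = 1/4.

1/4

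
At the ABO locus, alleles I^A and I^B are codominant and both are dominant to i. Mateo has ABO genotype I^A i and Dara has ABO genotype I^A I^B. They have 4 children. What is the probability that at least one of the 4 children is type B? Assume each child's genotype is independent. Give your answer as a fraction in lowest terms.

ABO cross I^A i × I^A I^B → 1/2 A, 1/4 B, 1/4 AB.
So P(type B) = 1/4 per child.
P(none) = (3/4)^4 = 81/256; P(at least one) = 1 − 81/256 = 175/256.

175/256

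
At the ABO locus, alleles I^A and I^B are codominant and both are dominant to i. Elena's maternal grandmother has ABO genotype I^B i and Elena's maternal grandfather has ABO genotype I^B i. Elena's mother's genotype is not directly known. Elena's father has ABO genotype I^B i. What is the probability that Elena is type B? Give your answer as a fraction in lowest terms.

3/4

Elena's mother's ABO genotype from I^B i × I^B i: 1/4 I^B I^B, 1/2 I^B i, 1/4 i i.
Crossing each possibility with the father I^B i and summing P(type B): 1/4·1 + 1/2·3/4 + 1/4·1/2 = 3/4.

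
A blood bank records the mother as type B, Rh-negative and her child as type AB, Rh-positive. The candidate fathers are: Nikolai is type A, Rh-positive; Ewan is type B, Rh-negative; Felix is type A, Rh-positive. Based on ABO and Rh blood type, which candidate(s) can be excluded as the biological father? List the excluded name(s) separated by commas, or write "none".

Ewan

A candidate is excluded only if no genotype consistent with his phenotype could produce a type AB, Rh-positive child with a type B, Rh-negative mother.
Ewan (type B, Rh-): no genotype consistent with that phenotype can produce a type-AB Rh+ child with a type-B mother.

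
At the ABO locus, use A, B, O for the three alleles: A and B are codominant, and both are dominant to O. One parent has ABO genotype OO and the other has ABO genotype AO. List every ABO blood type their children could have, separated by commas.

Gametes from OO × AO give offspring ABO genotypes AO, OO, i.e. phenotypes O, A.

O, A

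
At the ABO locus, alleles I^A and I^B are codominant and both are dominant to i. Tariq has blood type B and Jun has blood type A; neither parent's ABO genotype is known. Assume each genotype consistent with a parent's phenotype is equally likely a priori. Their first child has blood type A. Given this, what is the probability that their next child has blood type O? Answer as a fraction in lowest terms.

Possible genotypes: Tariq ∈ {I^B I^B, I^B i}; Jun ∈ {I^A I^A, I^A i}.
Weight each parental genotype pair by prior × P(type-A child):
  I^B i × I^A I^A: posterior weight 2/3; P(next child type O) = 0.
  I^B i × I^A i: posterior weight 1/3; P(next child type O) = 1/4.
Weighted sum = 1/12.

1/12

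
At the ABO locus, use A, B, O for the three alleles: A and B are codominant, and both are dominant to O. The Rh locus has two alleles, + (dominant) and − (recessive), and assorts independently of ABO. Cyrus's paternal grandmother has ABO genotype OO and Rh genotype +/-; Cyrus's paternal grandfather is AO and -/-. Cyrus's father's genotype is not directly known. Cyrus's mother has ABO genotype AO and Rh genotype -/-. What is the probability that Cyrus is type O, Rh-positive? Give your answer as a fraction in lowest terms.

3/32

Cyrus's father's ABO genotype from OO × AO: 1/2 AO, 1/2 OO.
Crossing each possibility with the mother AO and summing P(type O): 1/2·1/4 + 1/2·1/2 = 3/8.
Similarly for Rh via the father's Rh distribution: P(Rh+) = 1/4.
Independent loci: 3/8 × 1/4 = 3/32.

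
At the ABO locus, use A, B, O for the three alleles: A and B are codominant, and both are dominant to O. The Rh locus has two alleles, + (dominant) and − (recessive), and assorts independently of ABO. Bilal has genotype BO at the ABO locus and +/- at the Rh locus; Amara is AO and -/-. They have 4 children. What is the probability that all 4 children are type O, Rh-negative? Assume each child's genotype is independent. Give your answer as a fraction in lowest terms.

ABO cross BO × AO → 1/4 O, 1/4 A, 1/4 B, 1/4 AB.
Rh cross +/- × -/- → 1/2 Rh+, 1/2 Rh-; so P(type O, Rh-negative) = 1/4 × 1/2 = 1/8 per child.
All 4 independent: (1/8)^4 = 1/4096.

1/4096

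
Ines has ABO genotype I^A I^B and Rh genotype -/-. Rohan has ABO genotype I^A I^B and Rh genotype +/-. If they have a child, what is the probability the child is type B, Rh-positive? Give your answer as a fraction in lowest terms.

1/8

ABO cross I^A I^B × I^A I^B → offspring phenotypes: 1/4 A, 1/4 B, 1/2 AB.
Rh cross -/- × +/- → 1/2 Rh+, 1/2 Rh-.
Independent loci: P(type B, Rh-positive) = 1/4 × 1/2 = 1/8.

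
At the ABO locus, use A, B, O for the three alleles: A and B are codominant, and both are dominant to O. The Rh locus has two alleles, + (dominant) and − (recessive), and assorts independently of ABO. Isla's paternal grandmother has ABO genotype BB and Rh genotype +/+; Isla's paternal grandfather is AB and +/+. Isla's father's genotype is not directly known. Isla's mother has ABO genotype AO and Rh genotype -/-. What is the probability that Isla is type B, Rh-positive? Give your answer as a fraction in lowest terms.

Isla's father's ABO genotype from BB × AB: 1/2 AB, 1/2 BB.
Crossing each possibility with the mother AO and summing P(type B): 1/2·1/4 + 1/2·1/2 = 3/8.
Similarly for Rh via the father's Rh distribution: P(Rh+) = 1.
Independent loci: 3/8 × 1 = 3/8.

3/8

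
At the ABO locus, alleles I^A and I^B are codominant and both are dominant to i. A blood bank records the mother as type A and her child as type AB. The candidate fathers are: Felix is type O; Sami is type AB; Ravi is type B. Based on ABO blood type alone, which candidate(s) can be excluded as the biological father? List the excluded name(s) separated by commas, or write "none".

Felix

A candidate is excluded only if no genotype consistent with his phenotype could produce a type AB child with a type A mother.
Felix (type O): no genotype consistent with that phenotype can produce a type-AB child with a type-A mother.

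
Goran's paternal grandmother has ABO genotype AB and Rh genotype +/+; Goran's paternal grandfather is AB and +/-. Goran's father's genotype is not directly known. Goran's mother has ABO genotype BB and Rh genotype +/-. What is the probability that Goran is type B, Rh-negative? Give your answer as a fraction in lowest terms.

1/16

Goran's father's ABO genotype from AB × AB: 1/4 AA, 1/2 AB, 1/4 BB.
Crossing each possibility with the mother BB and summing P(type B): 1/4·0 + 1/2·1/2 + 1/4·1 = 1/2.
Similarly for Rh via the father's Rh distribution: P(Rh-) = 1/8.
Independent loci: 1/2 × 1/8 = 1/16.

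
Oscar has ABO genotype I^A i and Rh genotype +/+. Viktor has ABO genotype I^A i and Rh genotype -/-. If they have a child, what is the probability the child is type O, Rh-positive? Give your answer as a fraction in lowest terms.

1/4

ABO cross I^A i × I^A i → offspring phenotypes: 1/4 O, 3/4 A.
Rh cross +/+ × -/- → 1 Rh+.
Independent loci: P(type O, Rh-positive) = 1/4 × 1 = 1/4.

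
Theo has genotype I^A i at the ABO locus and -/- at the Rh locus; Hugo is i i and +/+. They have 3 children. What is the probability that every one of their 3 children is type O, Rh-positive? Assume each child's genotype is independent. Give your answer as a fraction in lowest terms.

1/8

ABO cross I^A i × i i → 1/2 O, 1/2 A.
Rh cross -/- × +/+ → 1 Rh+; so P(type O, Rh-positive) = 1/2 × 1 = 1/2 per child.
All 3 independent: (1/2)^3 = 1/8.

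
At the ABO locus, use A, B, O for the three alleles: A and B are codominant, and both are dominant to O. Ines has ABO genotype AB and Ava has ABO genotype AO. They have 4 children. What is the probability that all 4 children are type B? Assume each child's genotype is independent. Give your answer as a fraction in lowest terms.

ABO cross AB × AO → 1/2 A, 1/4 B, 1/4 AB.
So P(type B) = 1/4 per child.
All 4 independent: (1/4)^4 = 1/256.

1/256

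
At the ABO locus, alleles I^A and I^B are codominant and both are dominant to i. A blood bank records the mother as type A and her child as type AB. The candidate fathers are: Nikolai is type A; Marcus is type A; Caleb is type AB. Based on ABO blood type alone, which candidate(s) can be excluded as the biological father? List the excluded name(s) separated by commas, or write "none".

Nikolai, Marcus

A candidate is excluded only if no genotype consistent with his phenotype could produce a type AB child with a type A mother.
Nikolai (type A): no genotype consistent with that phenotype can produce a type-AB child with a type-A mother.
Marcus (type A): no genotype consistent with that phenotype can produce a type-AB child with a type-A mother.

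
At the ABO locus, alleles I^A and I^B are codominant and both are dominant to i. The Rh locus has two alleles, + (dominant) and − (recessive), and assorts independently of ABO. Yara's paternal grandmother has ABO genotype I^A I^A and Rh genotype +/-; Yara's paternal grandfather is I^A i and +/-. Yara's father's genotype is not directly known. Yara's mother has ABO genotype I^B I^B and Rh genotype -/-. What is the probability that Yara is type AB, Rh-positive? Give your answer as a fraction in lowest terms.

3/8

Yara's father's ABO genotype from I^A I^A × I^A i: 1/2 I^A I^A, 1/2 I^A i.
Crossing each possibility with the mother I^B I^B and summing P(type AB): 1/2·1 + 1/2·1/2 = 3/4.
Similarly for Rh via the father's Rh distribution: P(Rh+) = 1/2.
Independent loci: 3/4 × 1/2 = 3/8.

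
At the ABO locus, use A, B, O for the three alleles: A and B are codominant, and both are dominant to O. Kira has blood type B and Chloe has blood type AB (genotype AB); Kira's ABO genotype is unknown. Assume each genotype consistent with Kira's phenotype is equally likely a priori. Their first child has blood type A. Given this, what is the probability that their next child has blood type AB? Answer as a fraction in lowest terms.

Possible genotypes: Kira ∈ {BB, BO}; Chloe ∈ {AB}.
Weight each parental genotype pair by prior × P(type-A child):
  BO × AB: posterior weight 1; P(next child type AB) = 1/4.
Weighted sum = 1/4.

1/4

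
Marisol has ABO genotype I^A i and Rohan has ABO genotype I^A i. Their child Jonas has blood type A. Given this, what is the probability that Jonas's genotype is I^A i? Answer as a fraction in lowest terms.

Cross I^A i × I^A i → 1/4 I^A I^A, 1/2 I^A i, 1/4 i i.
Type-A genotypes among offspring: I^A I^A (1/4), I^A i (1/2); total 3/4.
P(I^A i | type A) = (1/2) / (3/4) = 2/3.

2/3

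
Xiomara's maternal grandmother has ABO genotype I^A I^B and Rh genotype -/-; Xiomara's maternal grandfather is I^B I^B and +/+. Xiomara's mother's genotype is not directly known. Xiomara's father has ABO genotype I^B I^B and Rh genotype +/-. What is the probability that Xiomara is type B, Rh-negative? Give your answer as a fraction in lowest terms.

Xiomara's mother's ABO genotype from I^A I^B × I^B I^B: 1/2 I^A I^B, 1/2 I^B I^B.
Crossing each possibility with the father I^B I^B and summing P(type B): 1/2·1/2 + 1/2·1 = 3/4.
Similarly for Rh via the mother's Rh distribution: P(Rh-) = 1/4.
Independent loci: 3/4 × 1/4 = 3/16.

3/16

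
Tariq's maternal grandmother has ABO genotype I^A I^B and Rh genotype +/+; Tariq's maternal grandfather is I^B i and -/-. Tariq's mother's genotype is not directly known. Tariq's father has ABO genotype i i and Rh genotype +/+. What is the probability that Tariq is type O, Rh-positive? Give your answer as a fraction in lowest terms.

1/4

Tariq's mother's ABO genotype from I^A I^B × I^B i: 1/4 I^A I^B, 1/4 I^A i, 1/4 I^B I^B, 1/4 I^B i.
Crossing each possibility with the father i i and summing P(type O): 1/4·0 + 1/4·1/2 + 1/4·0 + 1/4·1/2 = 1/4.
Similarly for Rh via the mother's Rh distribution: P(Rh+) = 1.
Independent loci: 1/4 × 1 = 1/4.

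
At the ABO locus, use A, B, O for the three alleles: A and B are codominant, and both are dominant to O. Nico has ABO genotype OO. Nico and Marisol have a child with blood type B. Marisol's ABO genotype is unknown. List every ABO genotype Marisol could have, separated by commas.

For each candidate genotype of Marisol, check whether crossing it with OO can produce every observed child phenotype.
  AA → possible child types {A} ✗
  AB → possible child types {A, B} ✓
  AO → possible child types {O, A} ✗
  BB → possible child types {B} ✓
  BO → possible child types {O, B} ✓
  OO → possible child types {O} ✗

AB, BB, BO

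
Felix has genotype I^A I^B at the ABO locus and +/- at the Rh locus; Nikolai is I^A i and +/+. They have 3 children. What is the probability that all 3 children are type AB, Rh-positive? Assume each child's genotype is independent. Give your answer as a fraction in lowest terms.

1/64

ABO cross I^A I^B × I^A i → 1/2 A, 1/4 B, 1/4 AB.
Rh cross +/- × +/+ → 1 Rh+; so P(type AB, Rh-positive) = 1/4 × 1 = 1/4 per child.
All 3 independent: (1/4)^3 = 1/64.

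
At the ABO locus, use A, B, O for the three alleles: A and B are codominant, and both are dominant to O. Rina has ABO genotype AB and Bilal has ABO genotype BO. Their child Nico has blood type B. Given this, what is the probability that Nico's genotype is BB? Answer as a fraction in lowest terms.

Cross AB × BO → 1/4 AB, 1/4 AO, 1/4 BB, 1/4 BO.
Type-B genotypes among offspring: BB (1/4), BO (1/4); total 1/2.
P(BB | type B) = (1/4) / (1/2) = 1/2.

1/2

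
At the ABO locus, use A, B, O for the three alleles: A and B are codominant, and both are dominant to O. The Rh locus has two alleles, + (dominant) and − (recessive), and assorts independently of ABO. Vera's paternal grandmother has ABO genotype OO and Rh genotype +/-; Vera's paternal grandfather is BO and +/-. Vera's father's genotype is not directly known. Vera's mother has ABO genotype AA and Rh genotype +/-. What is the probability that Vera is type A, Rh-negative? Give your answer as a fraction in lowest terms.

3/16

Vera's father's ABO genotype from OO × BO: 1/2 BO, 1/2 OO.
Crossing each possibility with the mother AA and summing P(type A): 1/2·1/2 + 1/2·1 = 3/4.
Similarly for Rh via the father's Rh distribution: P(Rh-) = 1/4.
Independent loci: 3/4 × 1/4 = 3/16.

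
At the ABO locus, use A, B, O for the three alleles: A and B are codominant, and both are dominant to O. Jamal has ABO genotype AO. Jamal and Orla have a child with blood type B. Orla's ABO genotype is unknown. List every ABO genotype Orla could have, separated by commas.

AB, BB, BO

For each candidate genotype of Orla, check whether crossing it with AO can produce every observed child phenotype.
  AA → possible child types {A} ✗
  AB → possible child types {A, B, AB} ✓
  AO → possible child types {O, A} ✗
  BB → possible child types {B, AB} ✓
  BO → possible child types {O, A, B, AB} ✓
  OO → possible child types {O, A} ✗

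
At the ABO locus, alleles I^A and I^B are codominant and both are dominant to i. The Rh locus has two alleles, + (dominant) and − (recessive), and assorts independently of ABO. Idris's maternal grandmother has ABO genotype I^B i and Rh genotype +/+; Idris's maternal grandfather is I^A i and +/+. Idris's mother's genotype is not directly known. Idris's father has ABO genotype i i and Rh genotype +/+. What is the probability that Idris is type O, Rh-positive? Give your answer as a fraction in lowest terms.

Idris's mother's ABO genotype from I^B i × I^A i: 1/4 I^A I^B, 1/4 I^A i, 1/4 I^B i, 1/4 i i.
Crossing each possibility with the father i i and summing P(type O): 1/4·0 + 1/4·1/2 + 1/4·1/2 + 1/4·1 = 1/2.
Similarly for Rh via the mother's Rh distribution: P(Rh+) = 1.
Independent loci: 1/2 × 1 = 1/2.

1/2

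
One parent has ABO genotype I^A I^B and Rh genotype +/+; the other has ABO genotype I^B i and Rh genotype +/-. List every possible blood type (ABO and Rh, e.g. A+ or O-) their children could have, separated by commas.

A+, B+, AB+

Gametes from I^A I^B × I^B i give offspring ABO genotypes I^A I^B, I^A i, I^B I^B, I^B i, i.e. phenotypes A, B, AB.
Rh cross +/+ × +/- → phenotypes Rh+.
Combining independently: A+, B+, AB+.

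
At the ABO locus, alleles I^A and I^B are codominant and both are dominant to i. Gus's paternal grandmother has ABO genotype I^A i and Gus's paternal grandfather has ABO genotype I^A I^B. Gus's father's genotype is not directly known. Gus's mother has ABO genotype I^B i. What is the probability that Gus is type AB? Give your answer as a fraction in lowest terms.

Gus's father's ABO genotype from I^A i × I^A I^B: 1/4 I^A I^A, 1/4 I^A I^B, 1/4 I^A i, 1/4 I^B i.
Crossing each possibility with the mother I^B i and summing P(type AB): 1/4·1/2 + 1/4·1/4 + 1/4·1/4 + 1/4·0 = 1/4.

1/4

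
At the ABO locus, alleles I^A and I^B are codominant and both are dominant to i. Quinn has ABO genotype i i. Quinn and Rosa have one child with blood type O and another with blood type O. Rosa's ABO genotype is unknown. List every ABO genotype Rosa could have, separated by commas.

For each candidate genotype of Rosa, check whether crossing it with i i can produce every observed child phenotype.
  I^A I^A → possible child types {A} ✗
  I^A I^B → possible child types {A, B} ✗
  I^A i → possible child types {O, A} ✓
  I^B I^B → possible child types {B} ✗
  I^B i → possible child types {O, B} ✓
  i i → possible child types {O} ✓

I^A i, I^B i, i i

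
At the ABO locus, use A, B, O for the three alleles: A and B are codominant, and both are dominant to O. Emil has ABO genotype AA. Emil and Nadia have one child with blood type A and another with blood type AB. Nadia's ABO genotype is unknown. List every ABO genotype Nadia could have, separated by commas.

For each candidate genotype of Nadia, check whether crossing it with AA can produce every observed child phenotype.
  AA → possible child types {A} ✗
  AB → possible child types {A, AB} ✓
  AO → possible child types {A} ✗
  BB → possible child types {AB} ✗
  BO → possible child types {A, AB} ✓
  OO → possible child types {A} ✗

AB, BO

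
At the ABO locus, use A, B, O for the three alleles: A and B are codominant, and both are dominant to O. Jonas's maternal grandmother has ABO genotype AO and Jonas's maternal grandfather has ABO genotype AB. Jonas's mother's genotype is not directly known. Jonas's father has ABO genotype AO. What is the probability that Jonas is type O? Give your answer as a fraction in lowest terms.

1/8

Jonas's mother's ABO genotype from AO × AB: 1/4 AA, 1/4 AB, 1/4 AO, 1/4 BO.
Crossing each possibility with the father AO and summing P(type O): 1/4·0 + 1/4·0 + 1/4·1/4 + 1/4·1/4 = 1/8.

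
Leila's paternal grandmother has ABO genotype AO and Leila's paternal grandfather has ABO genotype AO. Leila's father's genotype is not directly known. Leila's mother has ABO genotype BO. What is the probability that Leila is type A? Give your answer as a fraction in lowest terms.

Leila's father's ABO genotype from AO × AO: 1/4 AA, 1/2 AO, 1/4 OO.
Crossing each possibility with the mother BO and summing P(type A): 1/4·1/2 + 1/2·1/4 + 1/4·0 = 1/4.

1/4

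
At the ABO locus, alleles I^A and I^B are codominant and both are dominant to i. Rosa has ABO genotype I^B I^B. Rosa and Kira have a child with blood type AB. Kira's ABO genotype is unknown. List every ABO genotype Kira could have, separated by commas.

For each candidate genotype of Kira, check whether crossing it with I^B I^B can produce every observed child phenotype.
  I^A I^A → possible child types {AB} ✓
  I^A I^B → possible child types {B, AB} ✓
  I^A i → possible child types {B, AB} ✓
  I^B I^B → possible child types {B} ✗
  I^B i → possible child types {B} ✗
  i i → possible child types {B} ✗

I^A I^A, I^A I^B, I^A i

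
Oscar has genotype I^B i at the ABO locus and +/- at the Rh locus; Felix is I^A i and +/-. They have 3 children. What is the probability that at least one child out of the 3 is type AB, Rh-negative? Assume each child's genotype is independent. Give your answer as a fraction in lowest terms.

721/4096

ABO cross I^B i × I^A i → 1/4 O, 1/4 A, 1/4 B, 1/4 AB.
Rh cross +/- × +/- → 3/4 Rh+, 1/4 Rh-; so P(type AB, Rh-negative) = 1/4 × 1/4 = 1/16 per child.
P(none) = (15/16)^3 = 3375/4096; P(at least one) = 1 − 3375/4096 = 721/4096.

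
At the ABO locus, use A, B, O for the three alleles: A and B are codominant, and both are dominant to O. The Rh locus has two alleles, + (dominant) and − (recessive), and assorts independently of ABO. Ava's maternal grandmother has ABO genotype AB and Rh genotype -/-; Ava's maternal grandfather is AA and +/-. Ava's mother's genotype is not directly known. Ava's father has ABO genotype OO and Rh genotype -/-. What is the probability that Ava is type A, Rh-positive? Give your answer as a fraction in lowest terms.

3/16

Ava's mother's ABO genotype from AB × AA: 1/2 AA, 1/2 AB.
Crossing each possibility with the father OO and summing P(type A): 1/2·1 + 1/2·1/2 = 3/4.
Similarly for Rh via the mother's Rh distribution: P(Rh+) = 1/4.
Independent loci: 3/4 × 1/4 = 3/16.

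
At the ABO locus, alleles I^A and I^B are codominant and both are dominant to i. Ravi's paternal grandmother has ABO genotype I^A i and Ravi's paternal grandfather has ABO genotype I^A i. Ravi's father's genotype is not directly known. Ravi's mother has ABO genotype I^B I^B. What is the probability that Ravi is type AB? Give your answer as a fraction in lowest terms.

Ravi's father's ABO genotype from I^A i × I^A i: 1/4 I^A I^A, 1/2 I^A i, 1/4 i i.
Crossing each possibility with the mother I^B I^B and summing P(type AB): 1/4·1 + 1/2·1/2 + 1/4·0 = 1/2.

1/2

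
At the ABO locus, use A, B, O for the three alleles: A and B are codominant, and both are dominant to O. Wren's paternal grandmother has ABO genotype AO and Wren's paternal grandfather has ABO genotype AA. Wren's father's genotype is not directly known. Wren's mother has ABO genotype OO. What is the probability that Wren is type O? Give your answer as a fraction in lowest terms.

Wren's father's ABO genotype from AO × AA: 1/2 AA, 1/2 AO.
Crossing each possibility with the mother OO and summing P(type O): 1/2·0 + 1/2·1/2 = 1/4.

1/4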